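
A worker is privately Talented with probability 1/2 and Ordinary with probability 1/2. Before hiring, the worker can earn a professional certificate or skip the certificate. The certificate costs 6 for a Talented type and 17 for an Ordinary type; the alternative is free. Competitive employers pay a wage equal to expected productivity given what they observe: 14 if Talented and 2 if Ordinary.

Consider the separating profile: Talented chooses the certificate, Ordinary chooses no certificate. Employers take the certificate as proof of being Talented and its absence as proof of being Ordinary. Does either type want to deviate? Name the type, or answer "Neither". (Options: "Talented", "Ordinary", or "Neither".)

The certificate pays 14; no certificate pays 2.
Talented: assigned the certificate, nets 14 − 6 = 8; deviating to no certificate nets 2.
Ordinary: assigned no certificate, nets 2; deviating to the certificate nets 14 − 17 = -3.
Both types strictly prefer their assigned action; no profitable deviation.

Neither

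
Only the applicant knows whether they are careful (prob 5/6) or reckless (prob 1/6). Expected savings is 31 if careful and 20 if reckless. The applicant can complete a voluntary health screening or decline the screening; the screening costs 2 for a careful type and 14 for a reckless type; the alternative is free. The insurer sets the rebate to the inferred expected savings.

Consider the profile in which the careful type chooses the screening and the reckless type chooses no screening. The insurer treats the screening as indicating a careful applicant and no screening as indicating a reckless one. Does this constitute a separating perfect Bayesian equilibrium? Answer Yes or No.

Under these beliefs, the screening earns rebate 31 and no screening earns rebate 20.
careful: the screening nets 31 − 2 = 29; no screening nets 20. careful prefers the screening.
reckless: the screening nets 31 − 14 = 17; no screening nets 20. reckless prefers no screening.
Neither type deviates, so the separating profile is an equilibrium.

Yes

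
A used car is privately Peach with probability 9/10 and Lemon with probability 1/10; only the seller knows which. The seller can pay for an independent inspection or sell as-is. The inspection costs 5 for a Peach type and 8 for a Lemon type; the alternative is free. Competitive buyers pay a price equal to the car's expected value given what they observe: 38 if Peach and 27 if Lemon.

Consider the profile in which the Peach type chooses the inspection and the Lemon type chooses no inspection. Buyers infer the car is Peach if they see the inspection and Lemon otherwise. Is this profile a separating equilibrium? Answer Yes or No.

Under these beliefs, the inspection earns price 38 and no inspection earns price 27.
Peach: the inspection nets 38 − 5 = 33; no inspection nets 27. Peach prefers the inspection.
Lemon: the inspection nets 38 − 8 = 30; no inspection nets 27. Lemon would deviate to the inspection.
Lemon has a profitable deviation, so the profile is not an equilibrium.

No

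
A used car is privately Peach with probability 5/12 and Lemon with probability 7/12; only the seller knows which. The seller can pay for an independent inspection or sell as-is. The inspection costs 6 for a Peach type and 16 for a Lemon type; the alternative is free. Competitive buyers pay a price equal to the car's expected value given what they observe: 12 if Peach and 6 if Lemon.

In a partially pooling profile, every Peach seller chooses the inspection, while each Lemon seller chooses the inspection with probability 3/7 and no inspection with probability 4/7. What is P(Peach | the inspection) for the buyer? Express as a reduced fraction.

5/8

P(the inspection) = (5/12)·1 + (7/12)·(3/7) = 2/3.
By Bayes' rule, P(Peach | the inspection) = (5/12) / (2/3) = 5/8.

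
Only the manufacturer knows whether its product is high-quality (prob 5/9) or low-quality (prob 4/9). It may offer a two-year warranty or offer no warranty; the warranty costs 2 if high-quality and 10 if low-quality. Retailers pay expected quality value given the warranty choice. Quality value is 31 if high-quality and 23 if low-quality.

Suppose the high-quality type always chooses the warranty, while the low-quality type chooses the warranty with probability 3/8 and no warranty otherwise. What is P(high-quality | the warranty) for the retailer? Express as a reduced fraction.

10/13

P(the warranty) = (5/9)·1 + (4/9)·(3/8) = 13/18.
By Bayes' rule, P(high-quality | the warranty) = (5/9) / (13/18) = 10/13.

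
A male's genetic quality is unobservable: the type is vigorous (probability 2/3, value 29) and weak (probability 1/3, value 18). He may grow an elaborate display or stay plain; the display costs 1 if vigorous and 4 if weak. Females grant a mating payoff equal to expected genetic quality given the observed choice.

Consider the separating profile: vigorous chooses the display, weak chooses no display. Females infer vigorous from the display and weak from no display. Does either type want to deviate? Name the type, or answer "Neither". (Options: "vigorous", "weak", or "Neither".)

weak

The display pays 29; no display pays 18.
vigorous: assigned the display, nets 29 − 1 = 28; deviating to no display nets 18.
weak: assigned no display, nets 18; deviating to the display nets 29 − 4 = 25.
The weak type gains 7 by deviating.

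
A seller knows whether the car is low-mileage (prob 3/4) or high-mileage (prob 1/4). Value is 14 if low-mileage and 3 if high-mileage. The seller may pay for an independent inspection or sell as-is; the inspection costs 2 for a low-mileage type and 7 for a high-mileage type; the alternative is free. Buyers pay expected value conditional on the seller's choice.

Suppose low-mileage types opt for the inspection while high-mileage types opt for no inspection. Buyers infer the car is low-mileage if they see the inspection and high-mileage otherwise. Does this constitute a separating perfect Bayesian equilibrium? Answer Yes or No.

No

Under these beliefs, the inspection earns price 14 and no inspection earns price 3.
low-mileage: the inspection nets 14 − 2 = 12; no inspection nets 3. low-mileage prefers the inspection.
high-mileage: the inspection nets 14 − 7 = 7; no inspection nets 3. high-mileage would deviate to the inspection.
high-mileage has a profitable deviation, so the profile is not an equilibrium.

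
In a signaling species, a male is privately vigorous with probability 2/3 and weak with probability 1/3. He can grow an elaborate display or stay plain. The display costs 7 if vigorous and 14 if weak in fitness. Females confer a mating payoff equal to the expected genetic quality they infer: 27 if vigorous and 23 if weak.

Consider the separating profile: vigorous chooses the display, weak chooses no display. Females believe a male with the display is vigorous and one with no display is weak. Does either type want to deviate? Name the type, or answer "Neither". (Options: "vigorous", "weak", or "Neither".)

vigorous

The display pays 27; no display pays 23.
vigorous: assigned the display, nets 27 − 7 = 20; deviating to no display nets 23.
weak: assigned no display, nets 23; deviating to the display nets 27 − 14 = 13.
The vigorous type gains 3 by deviating.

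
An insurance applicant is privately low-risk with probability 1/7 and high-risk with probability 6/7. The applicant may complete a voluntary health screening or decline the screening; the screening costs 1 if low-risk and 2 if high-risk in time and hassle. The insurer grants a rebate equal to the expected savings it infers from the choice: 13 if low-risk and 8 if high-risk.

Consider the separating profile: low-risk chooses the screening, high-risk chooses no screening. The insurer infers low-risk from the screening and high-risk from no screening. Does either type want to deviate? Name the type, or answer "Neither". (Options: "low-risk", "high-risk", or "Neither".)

The screening pays 13; no screening pays 8.
low-risk: assigned the screening, nets 13 − 1 = 12; deviating to no screening nets 8.
high-risk: assigned no screening, nets 8; deviating to the screening nets 13 − 2 = 11.
The high-risk type gains 3 by deviating.

high-risk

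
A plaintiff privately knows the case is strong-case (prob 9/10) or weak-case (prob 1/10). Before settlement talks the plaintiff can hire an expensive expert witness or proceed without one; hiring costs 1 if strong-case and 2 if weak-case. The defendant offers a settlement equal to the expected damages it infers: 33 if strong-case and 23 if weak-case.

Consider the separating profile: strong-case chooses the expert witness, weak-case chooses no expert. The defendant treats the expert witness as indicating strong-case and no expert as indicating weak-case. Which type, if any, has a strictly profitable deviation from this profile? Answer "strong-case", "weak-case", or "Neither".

weak-case

The expert witness pays 33; no expert pays 23.
strong-case: assigned the expert witness, nets 33 − 1 = 32; deviating to no expert nets 23.
weak-case: assigned no expert, nets 23; deviating to the expert witness nets 33 − 2 = 31.
The weak-case type gains 8 by deviating.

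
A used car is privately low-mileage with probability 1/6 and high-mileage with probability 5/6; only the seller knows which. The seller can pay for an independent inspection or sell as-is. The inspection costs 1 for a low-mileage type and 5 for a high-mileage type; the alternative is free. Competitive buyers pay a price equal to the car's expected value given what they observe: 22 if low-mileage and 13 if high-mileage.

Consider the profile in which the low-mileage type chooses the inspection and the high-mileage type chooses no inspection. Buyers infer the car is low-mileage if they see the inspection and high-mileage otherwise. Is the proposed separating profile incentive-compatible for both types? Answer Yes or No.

No

Under these beliefs, the inspection earns price 22 and no inspection earns price 13.
low-mileage: the inspection nets 22 − 1 = 21; no inspection nets 13. low-mileage prefers the inspection.
high-mileage: the inspection nets 22 − 5 = 17; no inspection nets 13. high-mileage would deviate to the inspection.
high-mileage has a profitable deviation, so the profile is not an equilibrium.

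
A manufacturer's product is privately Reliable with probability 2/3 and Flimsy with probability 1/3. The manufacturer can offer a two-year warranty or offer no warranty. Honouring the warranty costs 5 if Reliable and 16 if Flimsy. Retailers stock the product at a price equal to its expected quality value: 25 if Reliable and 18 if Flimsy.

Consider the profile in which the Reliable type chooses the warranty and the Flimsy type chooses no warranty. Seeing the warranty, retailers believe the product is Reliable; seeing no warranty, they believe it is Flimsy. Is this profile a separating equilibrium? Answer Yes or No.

Yes

Under these beliefs, the warranty earns price 25 and no warranty earns price 18.
Reliable: the warranty nets 25 − 5 = 20; no warranty nets 18. Reliable prefers the warranty.
Flimsy: the warranty nets 25 − 16 = 9; no warranty nets 18. Flimsy prefers no warranty.
Neither type deviates, so the separating profile is an equilibrium.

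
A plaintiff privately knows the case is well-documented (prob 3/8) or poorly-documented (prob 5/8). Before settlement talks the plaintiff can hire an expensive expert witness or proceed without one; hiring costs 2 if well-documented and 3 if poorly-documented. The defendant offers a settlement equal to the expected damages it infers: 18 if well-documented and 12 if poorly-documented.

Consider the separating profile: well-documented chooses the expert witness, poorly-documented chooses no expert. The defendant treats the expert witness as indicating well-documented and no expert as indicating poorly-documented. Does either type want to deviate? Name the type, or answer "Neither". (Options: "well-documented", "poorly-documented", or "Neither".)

The expert witness pays 18; no expert pays 12.
well-documented: assigned the expert witness, nets 18 − 2 = 16; deviating to no expert nets 12.
poorly-documented: assigned no expert, nets 12; deviating to the expert witness nets 18 − 3 = 15.
The poorly-documented type gains 3 by deviating.

poorly-documented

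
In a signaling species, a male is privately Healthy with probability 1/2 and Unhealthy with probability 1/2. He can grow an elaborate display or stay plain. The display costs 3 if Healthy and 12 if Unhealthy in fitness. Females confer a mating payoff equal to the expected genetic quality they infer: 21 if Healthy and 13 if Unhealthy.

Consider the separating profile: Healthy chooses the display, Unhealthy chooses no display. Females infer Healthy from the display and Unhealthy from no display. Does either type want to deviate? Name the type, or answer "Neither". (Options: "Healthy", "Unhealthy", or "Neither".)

Neither

The display pays 21; no display pays 13.
Healthy: assigned the display, nets 21 − 3 = 18; deviating to no display nets 13.
Unhealthy: assigned no display, nets 13; deviating to the display nets 21 − 12 = 9.
Both types strictly prefer their assigned action; no profitable deviation.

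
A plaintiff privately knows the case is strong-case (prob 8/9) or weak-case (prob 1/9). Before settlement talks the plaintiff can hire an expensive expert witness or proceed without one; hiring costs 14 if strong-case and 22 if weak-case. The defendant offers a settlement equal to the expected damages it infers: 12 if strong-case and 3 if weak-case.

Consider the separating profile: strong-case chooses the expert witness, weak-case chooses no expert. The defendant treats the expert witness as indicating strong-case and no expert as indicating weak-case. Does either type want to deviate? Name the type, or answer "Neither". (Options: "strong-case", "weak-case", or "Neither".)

strong-case

The expert witness pays 12; no expert pays 3.
strong-case: assigned the expert witness, nets 12 − 14 = -2; deviating to no expert nets 3.
weak-case: assigned no expert, nets 3; deviating to the expert witness nets 12 − 22 = -10.
The strong-case type gains 5 by deviating.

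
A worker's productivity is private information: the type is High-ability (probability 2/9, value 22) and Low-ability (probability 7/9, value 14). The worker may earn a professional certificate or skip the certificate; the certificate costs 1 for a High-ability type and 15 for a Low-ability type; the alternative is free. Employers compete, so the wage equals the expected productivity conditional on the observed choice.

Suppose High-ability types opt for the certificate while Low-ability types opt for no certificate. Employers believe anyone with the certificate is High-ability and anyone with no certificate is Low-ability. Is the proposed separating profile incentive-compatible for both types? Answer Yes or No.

Yes

Under these beliefs, the certificate earns wage 22 and no certificate earns wage 14.
High-ability: the certificate nets 22 − 1 = 21; no certificate nets 14. High-ability prefers the certificate.
Low-ability: the certificate nets 22 − 15 = 7; no certificate nets 14. Low-ability prefers no certificate.
Neither type deviates, so the separating profile is an equilibrium.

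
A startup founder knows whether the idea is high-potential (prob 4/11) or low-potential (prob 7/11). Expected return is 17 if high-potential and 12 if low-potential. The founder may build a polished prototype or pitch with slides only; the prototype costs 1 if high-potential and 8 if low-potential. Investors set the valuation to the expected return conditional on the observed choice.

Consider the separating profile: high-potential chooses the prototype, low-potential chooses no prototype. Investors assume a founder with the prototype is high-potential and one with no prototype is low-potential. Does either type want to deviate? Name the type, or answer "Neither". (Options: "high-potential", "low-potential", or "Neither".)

Neither

The prototype pays 17; no prototype pays 12.
high-potential: assigned the prototype, nets 17 − 1 = 16; deviating to no prototype nets 12.
low-potential: assigned no prototype, nets 12; deviating to the prototype nets 17 − 8 = 9.
Both types strictly prefer their assigned action; no profitable deviation.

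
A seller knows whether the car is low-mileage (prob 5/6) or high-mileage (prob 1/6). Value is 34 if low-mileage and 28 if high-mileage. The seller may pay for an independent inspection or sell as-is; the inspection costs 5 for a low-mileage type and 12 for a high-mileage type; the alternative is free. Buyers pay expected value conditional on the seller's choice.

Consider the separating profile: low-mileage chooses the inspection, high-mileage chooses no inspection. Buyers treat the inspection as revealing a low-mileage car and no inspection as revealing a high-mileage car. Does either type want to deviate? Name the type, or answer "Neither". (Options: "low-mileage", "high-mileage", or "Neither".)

The inspection pays 34; no inspection pays 28.
low-mileage: assigned the inspection, nets 34 − 5 = 29; deviating to no inspection nets 28.
high-mileage: assigned no inspection, nets 28; deviating to the inspection nets 34 − 12 = 22.
Both types strictly prefer their assigned action; no profitable deviation.

Neither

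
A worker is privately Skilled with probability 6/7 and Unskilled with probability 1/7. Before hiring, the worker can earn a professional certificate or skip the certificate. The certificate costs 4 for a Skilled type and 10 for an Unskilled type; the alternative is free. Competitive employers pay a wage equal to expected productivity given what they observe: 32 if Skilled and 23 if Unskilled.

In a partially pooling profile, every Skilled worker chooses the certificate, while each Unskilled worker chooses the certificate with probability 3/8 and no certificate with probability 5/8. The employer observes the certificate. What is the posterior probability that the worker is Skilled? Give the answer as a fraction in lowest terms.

16/17

P(the certificate) = (6/7)·1 + (1/7)·(3/8) = 51/56.
By Bayes' rule, P(Skilled | the certificate) = (6/7) / (51/56) = 16/17.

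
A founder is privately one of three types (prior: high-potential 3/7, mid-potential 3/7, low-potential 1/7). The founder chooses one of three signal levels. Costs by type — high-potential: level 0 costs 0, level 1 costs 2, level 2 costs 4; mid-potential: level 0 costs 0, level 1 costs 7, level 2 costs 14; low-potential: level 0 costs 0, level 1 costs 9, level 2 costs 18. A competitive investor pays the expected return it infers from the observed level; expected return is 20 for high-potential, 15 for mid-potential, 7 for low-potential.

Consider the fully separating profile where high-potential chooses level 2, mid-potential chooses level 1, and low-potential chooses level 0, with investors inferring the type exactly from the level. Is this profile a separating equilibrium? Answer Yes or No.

Separating valuations: level 2 → 20, level 1 → 15, level 0 → 7.
high-potential (assigned level 2): level 0: 7 − 0 = 7; level 1: 15 − 2 = 13; level 2: 20 − 4 = 16. high-potential stays.
mid-potential (assigned level 1): level 0: 7 − 0 = 7; level 1: 15 − 7 = 8; level 2: 20 − 14 = 6. mid-potential stays.
low-potential (assigned level 0): level 0: 7 − 0 = 7; level 1: 15 − 9 = 6; level 2: 20 − 18 = 2. low-potential stays.
Every type prefers its assigned level; separation holds.

Yes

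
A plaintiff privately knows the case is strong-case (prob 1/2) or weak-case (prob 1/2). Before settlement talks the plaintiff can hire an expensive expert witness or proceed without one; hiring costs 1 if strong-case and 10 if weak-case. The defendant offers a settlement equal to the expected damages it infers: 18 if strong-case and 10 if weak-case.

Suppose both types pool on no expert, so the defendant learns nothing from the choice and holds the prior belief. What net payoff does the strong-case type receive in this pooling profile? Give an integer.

14

Pooled settlement = 1/2·18 + 1/2·10 = 14.
strong-case pays no cost for no expert, so net payoff = 14.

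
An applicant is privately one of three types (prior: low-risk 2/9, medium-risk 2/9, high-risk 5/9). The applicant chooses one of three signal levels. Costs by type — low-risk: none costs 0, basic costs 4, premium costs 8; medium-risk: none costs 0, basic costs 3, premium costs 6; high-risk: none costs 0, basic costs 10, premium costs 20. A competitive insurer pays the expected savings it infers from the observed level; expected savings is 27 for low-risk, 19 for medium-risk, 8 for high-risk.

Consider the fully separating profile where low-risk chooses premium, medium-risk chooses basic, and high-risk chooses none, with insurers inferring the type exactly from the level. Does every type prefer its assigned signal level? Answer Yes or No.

Separating rebates: premium → 27, basic → 19, none → 8.
low-risk (assigned premium): none: 8 − 0 = 8; basic: 19 − 4 = 15; premium: 27 − 8 = 19. low-risk stays.
medium-risk (assigned basic): none: 8 − 0 = 8; basic: 19 − 3 = 16; premium: 27 − 6 = 21. medium-risk prefers premium.
high-risk (assigned none): none: 8 − 0 = 8; basic: 19 − 10 = 9; premium: 27 − 20 = 7. high-risk prefers basic.
At least one type deviates; the separating profile fails.

No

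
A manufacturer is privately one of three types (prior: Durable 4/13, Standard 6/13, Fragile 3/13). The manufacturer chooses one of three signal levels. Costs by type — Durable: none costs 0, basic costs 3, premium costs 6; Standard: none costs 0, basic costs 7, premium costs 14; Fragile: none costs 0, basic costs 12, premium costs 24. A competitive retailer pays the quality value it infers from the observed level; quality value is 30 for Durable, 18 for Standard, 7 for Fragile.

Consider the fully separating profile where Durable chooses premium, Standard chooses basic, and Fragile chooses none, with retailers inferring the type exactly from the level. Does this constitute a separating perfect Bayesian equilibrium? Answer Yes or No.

No

Separating prices: premium → 30, basic → 18, none → 7.
Durable (assigned premium): none: 7 − 0 = 7; basic: 18 − 3 = 15; premium: 30 − 6 = 24. Durable stays.
Standard (assigned basic): none: 7 − 0 = 7; basic: 18 − 7 = 11; premium: 30 − 14 = 16. Standard prefers premium.
Fragile (assigned none): none: 7 − 0 = 7; basic: 18 − 12 = 6; premium: 30 − 24 = 6. Fragile stays.
At least one type deviates; the separating profile fails.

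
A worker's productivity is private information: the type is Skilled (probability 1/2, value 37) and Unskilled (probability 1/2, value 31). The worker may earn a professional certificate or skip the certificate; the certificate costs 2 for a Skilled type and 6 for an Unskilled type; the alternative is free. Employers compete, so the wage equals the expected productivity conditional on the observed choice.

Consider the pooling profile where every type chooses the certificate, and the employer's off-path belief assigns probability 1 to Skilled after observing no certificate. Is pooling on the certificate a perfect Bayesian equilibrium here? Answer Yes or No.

On path, the employer holds the prior and pays 1/2·37 + 1/2·31 = 34. Off path (no certificate), believing Skilled, it pays 37.
Skilled: the certificate nets 34 − 2 = 32; no certificate nets 37. Skilled would deviate.
Unskilled: the certificate nets 34 − 6 = 28; no certificate nets 37. Unskilled would deviate.
A type deviates, so pooling fails.

No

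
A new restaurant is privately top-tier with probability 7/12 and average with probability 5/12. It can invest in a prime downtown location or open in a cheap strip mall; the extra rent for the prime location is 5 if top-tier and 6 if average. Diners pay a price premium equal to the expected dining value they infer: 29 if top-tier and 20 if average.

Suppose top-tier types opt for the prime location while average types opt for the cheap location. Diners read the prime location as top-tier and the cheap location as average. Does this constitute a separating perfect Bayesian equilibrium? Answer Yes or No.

Under these beliefs, the prime location earns price premium 29 and the cheap location earns price premium 20.
top-tier: the prime location nets 29 − 5 = 24; the cheap location nets 20. top-tier prefers the prime location.
average: the prime location nets 29 − 6 = 23; the cheap location nets 20. average would deviate to the prime location.
average has a profitable deviation, so the profile is not an equilibrium.

No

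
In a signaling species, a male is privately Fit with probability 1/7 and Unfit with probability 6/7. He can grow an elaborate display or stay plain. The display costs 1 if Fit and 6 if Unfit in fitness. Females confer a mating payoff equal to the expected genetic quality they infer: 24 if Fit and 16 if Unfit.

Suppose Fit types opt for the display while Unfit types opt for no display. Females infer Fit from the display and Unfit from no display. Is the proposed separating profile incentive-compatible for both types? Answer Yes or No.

Under these beliefs, the display earns mating payoff 24 and no display earns mating payoff 16.
Fit: the display nets 24 − 1 = 23; no display nets 16. Fit prefers the display.
Unfit: the display nets 24 − 6 = 18; no display nets 16. Unfit would deviate to the display.
Unfit has a profitable deviation, so the profile is not an equilibrium.

No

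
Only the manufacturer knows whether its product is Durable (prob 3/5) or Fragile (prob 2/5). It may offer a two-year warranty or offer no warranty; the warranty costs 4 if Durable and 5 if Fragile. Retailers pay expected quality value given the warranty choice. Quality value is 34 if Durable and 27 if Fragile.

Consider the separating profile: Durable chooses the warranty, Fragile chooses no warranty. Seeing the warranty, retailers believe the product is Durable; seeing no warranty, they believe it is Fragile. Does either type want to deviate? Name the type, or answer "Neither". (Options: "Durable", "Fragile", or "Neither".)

The warranty pays 34; no warranty pays 27.
Durable: assigned the warranty, nets 34 − 4 = 30; deviating to no warranty nets 27.
Fragile: assigned no warranty, nets 27; deviating to the warranty nets 34 − 5 = 29.
The Fragile type gains 2 by deviating.

Fragile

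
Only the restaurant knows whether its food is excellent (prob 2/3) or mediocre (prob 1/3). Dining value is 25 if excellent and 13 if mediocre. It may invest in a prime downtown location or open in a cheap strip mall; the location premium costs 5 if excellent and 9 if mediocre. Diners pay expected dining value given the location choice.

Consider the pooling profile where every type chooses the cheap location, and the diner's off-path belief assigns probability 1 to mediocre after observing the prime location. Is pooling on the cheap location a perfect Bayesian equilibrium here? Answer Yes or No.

On path, the diner holds the prior and pays 2/3·25 + 1/3·13 = 21. Off path (the prime location), believing mediocre, it pays 13.
excellent: the cheap location nets 21; the prime location nets 13 − 5 = 8. excellent stays.
mediocre: the cheap location nets 21; the prime location nets 13 − 9 = 4. mediocre stays.
No type deviates, so pooling is sustained.

Yes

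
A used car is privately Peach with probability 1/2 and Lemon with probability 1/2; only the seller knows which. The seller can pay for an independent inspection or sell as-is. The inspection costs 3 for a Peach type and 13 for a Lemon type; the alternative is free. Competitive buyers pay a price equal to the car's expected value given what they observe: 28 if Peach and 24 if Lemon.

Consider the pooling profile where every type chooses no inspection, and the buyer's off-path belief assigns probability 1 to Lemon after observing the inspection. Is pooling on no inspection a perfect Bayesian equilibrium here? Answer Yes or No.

On path, the buyer holds the prior and pays 1/2·28 + 1/2·24 = 26. Off path (the inspection), believing Lemon, it pays 24.
Peach: no inspection nets 26; the inspection nets 24 − 3 = 21. Peach stays.
Lemon: no inspection nets 26; the inspection nets 24 − 13 = 11. Lemon stays.
No type deviates, so pooling is sustained.

Yes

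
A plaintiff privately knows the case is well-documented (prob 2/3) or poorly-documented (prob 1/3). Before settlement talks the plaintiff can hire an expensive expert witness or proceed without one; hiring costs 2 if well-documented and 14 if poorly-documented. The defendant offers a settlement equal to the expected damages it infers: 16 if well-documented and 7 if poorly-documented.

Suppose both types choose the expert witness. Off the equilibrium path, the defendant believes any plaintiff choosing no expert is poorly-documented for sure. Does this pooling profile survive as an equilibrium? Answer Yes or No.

No

On path, the defendant holds the prior and pays 2/3·16 + 1/3·7 = 13. Off path (no expert), believing poorly-documented, it pays 7.
well-documented: the expert witness nets 13 − 2 = 11; no expert nets 7. well-documented stays.
poorly-documented: the expert witness nets 13 − 14 = -1; no expert nets 7. poorly-documented would deviate.
A type deviates, so pooling fails.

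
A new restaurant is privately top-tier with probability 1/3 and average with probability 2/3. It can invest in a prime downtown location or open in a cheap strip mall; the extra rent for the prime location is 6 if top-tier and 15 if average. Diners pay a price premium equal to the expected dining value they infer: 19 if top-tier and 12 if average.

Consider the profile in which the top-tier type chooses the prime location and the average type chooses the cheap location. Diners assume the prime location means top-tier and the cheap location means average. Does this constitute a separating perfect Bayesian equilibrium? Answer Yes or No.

Yes

Under these beliefs, the prime location earns price premium 19 and the cheap location earns price premium 12.
top-tier: the prime location nets 19 − 6 = 13; the cheap location nets 12. top-tier prefers the prime location.
average: the prime location nets 19 − 15 = 4; the cheap location nets 12. average prefers the cheap location.
Neither type deviates, so the separating profile is an equilibrium.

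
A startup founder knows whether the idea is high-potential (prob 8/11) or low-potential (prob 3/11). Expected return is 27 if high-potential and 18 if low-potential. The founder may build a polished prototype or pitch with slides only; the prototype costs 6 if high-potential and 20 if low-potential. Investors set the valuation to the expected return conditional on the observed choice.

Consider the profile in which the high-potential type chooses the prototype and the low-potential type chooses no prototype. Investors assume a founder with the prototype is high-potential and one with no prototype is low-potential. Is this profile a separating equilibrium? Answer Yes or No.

Yes

Under these beliefs, the prototype earns valuation 27 and no prototype earns valuation 18.
high-potential: the prototype nets 27 − 6 = 21; no prototype nets 18. high-potential prefers the prototype.
low-potential: the prototype nets 27 − 20 = 7; no prototype nets 18. low-potential prefers no prototype.
Neither type deviates, so the separating profile is an equilibrium.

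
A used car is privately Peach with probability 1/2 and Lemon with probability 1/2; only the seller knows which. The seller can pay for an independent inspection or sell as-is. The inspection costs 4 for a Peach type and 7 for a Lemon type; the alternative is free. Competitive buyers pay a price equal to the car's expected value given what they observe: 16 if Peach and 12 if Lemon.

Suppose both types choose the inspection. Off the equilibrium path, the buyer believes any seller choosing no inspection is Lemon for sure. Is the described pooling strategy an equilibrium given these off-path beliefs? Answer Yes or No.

No

On path, the buyer holds the prior and pays 1/2·16 + 1/2·12 = 14. Off path (no inspection), believing Lemon, it pays 12.
Peach: the inspection nets 14 − 4 = 10; no inspection nets 12. Peach would deviate.
Lemon: the inspection nets 14 − 7 = 7; no inspection nets 12. Lemon would deviate.
A type deviates, so pooling fails.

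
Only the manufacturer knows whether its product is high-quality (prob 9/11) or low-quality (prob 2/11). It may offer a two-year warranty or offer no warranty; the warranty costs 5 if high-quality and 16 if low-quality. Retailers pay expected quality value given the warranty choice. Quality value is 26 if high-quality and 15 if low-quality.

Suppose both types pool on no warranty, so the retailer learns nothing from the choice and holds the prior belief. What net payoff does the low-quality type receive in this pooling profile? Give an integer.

Pooled price = 9/11·26 + 2/11·15 = 24.
low-quality pays no cost for no warranty, so net payoff = 24.

24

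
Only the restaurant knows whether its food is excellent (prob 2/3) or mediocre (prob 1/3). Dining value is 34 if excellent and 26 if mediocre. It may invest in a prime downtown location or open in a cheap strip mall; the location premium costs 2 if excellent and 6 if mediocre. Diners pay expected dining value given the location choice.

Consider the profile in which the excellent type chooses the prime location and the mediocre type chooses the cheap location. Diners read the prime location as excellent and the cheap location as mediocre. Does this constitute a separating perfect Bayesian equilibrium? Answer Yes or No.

Under these beliefs, the prime location earns price premium 34 and the cheap location earns price premium 26.
excellent: the prime location nets 34 − 2 = 32; the cheap location nets 26. excellent prefers the prime location.
mediocre: the prime location nets 34 − 6 = 28; the cheap location nets 26. mediocre would deviate to the prime location.
mediocre has a profitable deviation, so the profile is not an equilibrium.

No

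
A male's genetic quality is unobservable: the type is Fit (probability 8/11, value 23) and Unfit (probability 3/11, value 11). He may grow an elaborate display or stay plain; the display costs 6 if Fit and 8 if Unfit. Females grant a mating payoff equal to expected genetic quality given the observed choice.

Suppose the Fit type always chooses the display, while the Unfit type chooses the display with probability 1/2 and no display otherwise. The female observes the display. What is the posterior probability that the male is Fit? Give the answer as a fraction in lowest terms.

16/19

P(the display) = (8/11)·1 + (3/11)·(1/2) = 19/22.
By Bayes' rule, P(Fit | the display) = (8/11) / (19/22) = 16/19.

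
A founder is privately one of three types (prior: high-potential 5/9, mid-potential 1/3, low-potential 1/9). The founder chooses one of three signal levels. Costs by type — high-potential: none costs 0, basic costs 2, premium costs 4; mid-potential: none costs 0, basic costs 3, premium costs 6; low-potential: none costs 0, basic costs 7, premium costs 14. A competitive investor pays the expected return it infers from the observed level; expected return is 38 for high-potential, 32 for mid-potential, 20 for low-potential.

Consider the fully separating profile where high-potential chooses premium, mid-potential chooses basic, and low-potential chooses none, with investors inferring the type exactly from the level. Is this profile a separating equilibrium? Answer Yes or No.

Separating valuations: premium → 38, basic → 32, none → 20.
high-potential (assigned premium): none: 20 − 0 = 20; basic: 32 − 2 = 30; premium: 38 − 4 = 34. high-potential stays.
mid-potential (assigned basic): none: 20 − 0 = 20; basic: 32 − 3 = 29; premium: 38 − 6 = 32. mid-potential prefers premium.
low-potential (assigned none): none: 20 − 0 = 20; basic: 32 − 7 = 25; premium: 38 − 14 = 24. low-potential prefers basic.
At least one type deviates; the separating profile fails.

No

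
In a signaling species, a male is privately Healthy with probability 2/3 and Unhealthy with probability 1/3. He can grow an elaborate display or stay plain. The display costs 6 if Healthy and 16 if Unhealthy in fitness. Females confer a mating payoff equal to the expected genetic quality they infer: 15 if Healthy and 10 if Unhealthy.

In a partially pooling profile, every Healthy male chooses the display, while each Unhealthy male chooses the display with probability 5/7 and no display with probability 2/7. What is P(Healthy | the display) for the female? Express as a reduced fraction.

14/19

P(the display) = (2/3)·1 + (1/3)·(5/7) = 19/21.
By Bayes' rule, P(Healthy | the display) = (2/3) / (19/21) = 14/19.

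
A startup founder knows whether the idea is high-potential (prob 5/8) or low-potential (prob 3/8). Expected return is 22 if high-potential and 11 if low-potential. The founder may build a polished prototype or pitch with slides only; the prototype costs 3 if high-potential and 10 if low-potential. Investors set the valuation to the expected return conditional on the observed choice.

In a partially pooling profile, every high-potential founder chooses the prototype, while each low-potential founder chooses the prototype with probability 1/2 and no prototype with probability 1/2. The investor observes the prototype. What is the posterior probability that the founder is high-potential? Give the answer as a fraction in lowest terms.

10/13

P(the prototype) = (5/8)·1 + (3/8)·(1/2) = 13/16.
By Bayes' rule, P(high-potential | the prototype) = (5/8) / (13/16) = 10/13.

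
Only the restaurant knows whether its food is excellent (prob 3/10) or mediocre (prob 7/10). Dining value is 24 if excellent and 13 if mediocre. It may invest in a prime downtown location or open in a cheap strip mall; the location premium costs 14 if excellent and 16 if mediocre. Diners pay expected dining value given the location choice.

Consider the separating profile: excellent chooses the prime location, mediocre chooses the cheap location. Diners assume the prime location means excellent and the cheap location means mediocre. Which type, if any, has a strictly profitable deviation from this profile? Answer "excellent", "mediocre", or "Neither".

excellent

The prime location pays 24; the cheap location pays 13.
excellent: assigned the prime location, nets 24 − 14 = 10; deviating to the cheap location nets 13.
mediocre: assigned the cheap location, nets 13; deviating to the prime location nets 24 − 16 = 8.
The excellent type gains 3 by deviating.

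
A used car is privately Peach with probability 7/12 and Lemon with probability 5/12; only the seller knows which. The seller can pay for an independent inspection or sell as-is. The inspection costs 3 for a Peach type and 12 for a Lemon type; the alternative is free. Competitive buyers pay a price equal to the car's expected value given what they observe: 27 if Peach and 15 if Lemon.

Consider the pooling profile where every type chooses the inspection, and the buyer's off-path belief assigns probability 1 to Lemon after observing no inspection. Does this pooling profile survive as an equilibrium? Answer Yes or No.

On path, the buyer holds the prior and pays 7/12·27 + 5/12·15 = 22. Off path (no inspection), believing Lemon, it pays 15.
Peach: the inspection nets 22 − 3 = 19; no inspection nets 15. Peach stays.
Lemon: the inspection nets 22 − 12 = 10; no inspection nets 15. Lemon would deviate.
A type deviates, so pooling fails.

No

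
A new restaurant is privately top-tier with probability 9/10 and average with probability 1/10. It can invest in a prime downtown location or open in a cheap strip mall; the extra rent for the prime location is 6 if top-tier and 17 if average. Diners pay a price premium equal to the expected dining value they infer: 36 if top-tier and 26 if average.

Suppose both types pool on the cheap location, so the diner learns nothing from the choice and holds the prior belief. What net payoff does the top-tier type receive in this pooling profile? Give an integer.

Pooled price premium = 9/10·36 + 1/10·26 = 35.
top-tier pays no cost for the cheap location, so net payoff = 35.

35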